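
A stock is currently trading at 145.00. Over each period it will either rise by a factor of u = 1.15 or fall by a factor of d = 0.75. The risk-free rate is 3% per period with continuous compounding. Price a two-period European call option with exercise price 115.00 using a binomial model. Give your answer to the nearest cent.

Risk-neutral probability p = (e^0.03 − 0.75)/(1.15 − 0.75) = 0.2805/0.4000 = 0.7011
Terminal stock prices: S_uu = 191.8, S_ud = 125.1, S_dd = 81.56
Terminal payoffs (S − K): max(76.76, 0) = 76.76, max(10.06, 0) = 10.06, max(-33.44, 0) = 0
Node u (S = 166.8): V_u = e^(−0.03)·[0.7011·76.7625 + 0.2989·10.0625] = 55.1488
Node d (S = 108.8): V_d = e^(−0.03)·[0.7011·10.0625 + 0.2989·0.0000] = 6.8467
Node 0 (S = 145): V_0 = e^(−0.03)·[0.7011·55.1488 + 0.2989·6.8467] = 39.5098

39.51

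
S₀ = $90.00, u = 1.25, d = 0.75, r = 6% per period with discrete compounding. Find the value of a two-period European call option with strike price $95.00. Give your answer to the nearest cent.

$15.61

Risk-neutral probability p = (1 + 0.06 − 0.75)/(1.25 − 0.75) = 0.3100/0.5000 = 0.6200
Terminal stock prices: S_uu = 140.6, S_ud = 84.38, S_dd = 50.62
Terminal payoffs (S − K): max(45.62, 0) = 45.62, max(-10.62, 0) = 0, max(-44.38, 0) = 0
Node u (S = 112.5): V_u = 1/1.06·[0.6200·45.6250 + 0.3800·0.0000] = 26.6863
Node d (S = 67.5): V_d = 1/1.06·[0.6200·0.0000 + 0.3800·0.0000] = 0.0000
Node 0 (S = 90): V_0 = 1/1.06·[0.6200·26.6863 + 0.3800·0.0000] = 15.6090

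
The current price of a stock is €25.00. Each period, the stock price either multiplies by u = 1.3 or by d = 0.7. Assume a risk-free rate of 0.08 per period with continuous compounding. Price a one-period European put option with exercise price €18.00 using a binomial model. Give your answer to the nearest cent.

€0.17

Risk-neutral probability p = (e^0.08 − 0.7)/(1.3 − 0.7) = 0.3833/0.6000 = 0.6388
Terminal stock prices: S_u = 32.5, S_d = 17.5
Terminal payoffs (K − S): max(-14.5, 0) = 0, max(0.5, 0) = 0.5
Node 0 (S = 25): V_0 = e^(−0.08)·[0.6388·0.0000 + 0.3612·0.5000] = 0.1667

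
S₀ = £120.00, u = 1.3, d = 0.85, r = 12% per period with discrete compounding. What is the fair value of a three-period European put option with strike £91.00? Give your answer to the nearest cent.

£0.79

Risk-neutral probability p = (1 + 0.12 − 0.85)/(1.3 − 0.85) = 0.2700/0.4500 = 0.6000
Terminal stock prices: S_uuu = 263.6, S_uud = 172.4, S_udd = 112.7, S_ddd = 73.69
Terminal payoffs (K − S): max(-172.6, 0) = 0, max(-81.38, 0) = 0, max(-21.71, 0) = 0, max(17.31, 0) = 17.31
Node uu (S = 202.8): V_uu = 1/1.12·[0.6000·0.0000 + 0.4000·0.0000] = 0.0000
Node ud (S = 132.6): V_ud = 1/1.12·[0.6000·0.0000 + 0.4000·0.0000] = 0.0000
Node dd (S = 86.7): V_dd = 1/1.12·[0.6000·0.0000 + 0.4000·17.3050] = 6.1804
Node u (S = 156): V_u = 1/1.12·[0.6000·0.0000 + 0.4000·0.0000] = 0.0000
Node d (S = 102): V_d = 1/1.12·[0.6000·0.0000 + 0.4000·6.1804] = 2.2073
Node 0 (S = 120): V_0 = 1/1.12·[0.6000·0.0000 + 0.4000·2.2073] = 0.7883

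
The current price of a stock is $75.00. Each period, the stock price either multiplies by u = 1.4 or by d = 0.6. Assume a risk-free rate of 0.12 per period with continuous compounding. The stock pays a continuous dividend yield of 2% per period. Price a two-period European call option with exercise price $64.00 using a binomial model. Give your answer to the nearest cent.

$26.03

Per-period risk-free factor R = e^0.12 = 1.1275; dividend-adjusted growth = e^(0.12−0.02) = 1.1052.
Risk-neutral probability p = (1.1052 − 0.6)/(1.4 − 0.6) = 0.5052/0.8000 = 0.6315
Terminal stock prices: S_uu = 147, S_ud = 63, S_dd = 27
Terminal payoffs (S − K): max(83, 0) = 83, max(-1, 0) = 0, max(-37, 0) = 0
Node u (S = 105): V_u = e^(−0.12)·[0.6315·83.0000 + 0.3685·0.0000] = 46.4848
Node d (S = 45): V_d = e^(−0.12)·[0.6315·0.0000 + 0.3685·0.0000] = 0.0000
Node 0 (S = 75): V_0 = e^(−0.12)·[0.6315·46.4848 + 0.3685·0.0000] = 26.0342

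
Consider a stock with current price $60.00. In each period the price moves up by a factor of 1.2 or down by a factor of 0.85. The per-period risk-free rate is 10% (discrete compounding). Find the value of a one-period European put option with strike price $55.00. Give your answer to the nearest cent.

$1.04

Risk-neutral probability p = (1 + 0.1 − 0.85)/(1.2 − 0.85) = 0.2500/0.3500 = 0.7143
Terminal stock prices: S_u = 72, S_d = 51
Terminal payoffs (K − S): max(-17, 0) = 0, max(4, 0) = 4
Node 0 (S = 60): V_0 = 1/1.1·[0.7143·0.0000 + 0.2857·4.0000] = 1.0390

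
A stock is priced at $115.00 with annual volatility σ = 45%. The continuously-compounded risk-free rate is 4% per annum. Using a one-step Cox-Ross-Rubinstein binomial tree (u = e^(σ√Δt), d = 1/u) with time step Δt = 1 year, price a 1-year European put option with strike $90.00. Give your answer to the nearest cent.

CRR parameters: u = e^(σ√Δt) = e^(0.45·√1) = 1.5683, d = 1/u = 0.6376
Per-period rate: rΔt = 0.04·1 = 0.04, so R = e^0.04 = 1.0408
Risk-neutral probability p = (e^0.04 − 0.6376)/(1.5683 − 0.6376) = 0.4032/0.9307 = 0.4332
Terminal stock prices: S_u = 180.4, S_d = 73.33
Terminal payoffs (K − S): max(-90.36, 0) = 0, max(16.67, 0) = 16.67
Node 0 (S = 115): V_0 = e^(−0.04)·[0.4332·0.0000 + 0.5668·16.6728] = 9.0794

$9.08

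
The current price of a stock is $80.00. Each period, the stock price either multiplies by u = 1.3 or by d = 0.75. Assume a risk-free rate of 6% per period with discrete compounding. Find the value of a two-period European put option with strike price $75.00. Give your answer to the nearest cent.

Risk-neutral probability p = (1 + 0.06 − 0.75)/(1.3 − 0.75) = 0.3100/0.5500 = 0.5636
Terminal stock prices: S_uu = 135.2, S_ud = 78, S_dd = 45
Terminal payoffs (K − S): max(-60.2, 0) = 0, max(-3, 0) = 0, max(30, 0) = 30
Node u (S = 104): V_u = 1/1.06·[0.5636·0.0000 + 0.4364·0.0000] = 0.0000
Node d (S = 60): V_d = 1/1.06·[0.5636·0.0000 + 0.4364·30.0000] = 12.3499
Node 0 (S = 80): V_0 = 1/1.06·[0.5636·0.0000 + 0.4364·12.3499] = 5.0840

$5.08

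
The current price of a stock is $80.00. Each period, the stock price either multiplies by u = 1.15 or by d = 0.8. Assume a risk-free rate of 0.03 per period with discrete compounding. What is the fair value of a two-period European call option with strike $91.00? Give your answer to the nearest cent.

$6.02

Risk-neutral probability p = (1 + 0.03 − 0.8)/(1.15 − 0.8) = 0.2300/0.3500 = 0.6571
Terminal stock prices: S_uu = 105.8, S_ud = 73.6, S_dd = 51.2
Terminal payoffs (S − K): max(14.8, 0) = 14.8, max(-17.4, 0) = 0, max(-39.8, 0) = 0
Node u (S = 92): V_u = 1/1.03·[0.6571·14.8000 + 0.3429·0.0000] = 9.4424
Node d (S = 64): V_d = 1/1.03·[0.6571·0.0000 + 0.3429·0.0000] = 0.0000
Node 0 (S = 80): V_0 = 1/1.03·[0.6571·9.4424 + 0.3429·0.0000] = 6.0243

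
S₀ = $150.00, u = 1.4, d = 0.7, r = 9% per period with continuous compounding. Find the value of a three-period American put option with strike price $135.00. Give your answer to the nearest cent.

Risk-neutral probability p = (e^0.09 − 0.7)/(1.4 − 0.7) = 0.3942/0.7000 = 0.5631
Terminal stock prices: S_uuu = 411.6, S_uud = 205.8, S_udd = 102.9, S_ddd = 51.45
Terminal payoffs (K − S): max(-276.6, 0) = 0, max(-70.8, 0) = 0, max(32.1, 0) = 32.1, max(83.55, 0) = 83.55
Node uu (S = 294): continuation = e^(−0.09)·[0.5631·0.0000 + 0.4369·0.0000] = 0.0000; exercise value = 0.0000 ≤ continuation, so V_uu = 0.0000
Node ud (S = 147): continuation = e^(−0.09)·[0.5631·0.0000 + 0.4369·32.1000] = 12.8172; exercise value = 0.0000 ≤ continuation, so V_ud = 12.8172
Node dd (S = 73.5): continuation = e^(−0.09)·[0.5631·32.1000 + 0.4369·83.5500] = 49.8807; exercise value = 61.5000 > continuation, so V_dd = 61.5000 (exercise)
Node u (S = 210): continuation = e^(−0.09)·[0.5631·0.0000 + 0.4369·12.8172] = 5.1178; exercise value = 0.0000 ≤ continuation, so V_u = 5.1178
Node d (S = 105): continuation = e^(−0.09)·[0.5631·12.8172 + 0.4369·61.5000] = 31.1527; exercise value = 30.0000 ≤ continuation, so V_d = 31.1527
Node 0 (S = 150): continuation = e^(−0.09)·[0.5631·5.1178 + 0.4369·31.1527] = 15.0728; exercise value = 0.0000 ≤ continuation, so V_0 = 15.0728

$15.07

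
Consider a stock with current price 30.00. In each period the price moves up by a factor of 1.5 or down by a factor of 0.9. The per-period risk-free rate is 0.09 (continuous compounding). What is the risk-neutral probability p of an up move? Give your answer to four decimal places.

p = 0.3236

Risk-neutral probability p = (e^0.09 − 0.9)/(1.5 − 0.9) = 0.1942/0.6000 = 0.3236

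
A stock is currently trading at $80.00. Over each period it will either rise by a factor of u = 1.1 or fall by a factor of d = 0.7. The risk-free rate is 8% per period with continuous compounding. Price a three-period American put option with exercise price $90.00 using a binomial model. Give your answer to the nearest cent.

Risk-neutral probability p = (e^0.08 − 0.7)/(1.1 − 0.7) = 0.3833/0.4000 = 0.9582
Terminal stock prices: S_uuu = 106.5, S_uud = 67.76, S_udd = 43.12, S_ddd = 27.44
Terminal payoffs (K − S): max(-16.48, 0) = 0, max(22.24, 0) = 22.24, max(46.88, 0) = 46.88, max(62.56, 0) = 62.56
Node uu (S = 96.8): continuation = e^(−0.08)·[0.9582·0.0000 + 0.0418·22.2400] = 0.8578; exercise value = 0.0000 ≤ continuation, so V_uu = 0.8578
Node ud (S = 61.6): continuation = e^(−0.08)·[0.9582·22.2400 + 0.0418·46.8800] = 21.4805; exercise value = 28.4000 > continuation, so V_ud = 28.4000 (exercise)
Node dd (S = 39.2): continuation = e^(−0.08)·[0.9582·46.8800 + 0.0418·62.5600] = 43.8805; exercise value = 50.8000 > continuation, so V_dd = 50.8000 (exercise)
Node u (S = 88): continuation = e^(−0.08)·[0.9582·0.8578 + 0.0418·28.4000] = 1.8541; exercise value = 2.0000 > continuation, so V_u = 2.0000 (exercise)
Node d (S = 56): continuation = e^(−0.08)·[0.9582·28.4000 + 0.0418·50.8000] = 27.0805; exercise value = 34.0000 > continuation, so V_d = 34.0000 (exercise)
Node 0 (S = 80): continuation = e^(−0.08)·[0.9582·2.0000 + 0.0418·34.0000] = 3.0805; exercise value = 10.0000 > continuation, so V_0 = 10.0000 (exercise)

$10.00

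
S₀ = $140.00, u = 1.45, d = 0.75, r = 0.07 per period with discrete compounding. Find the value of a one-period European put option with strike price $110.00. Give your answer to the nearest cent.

Risk-neutral probability p = (1 + 0.07 − 0.75)/(1.45 − 0.75) = 0.3200/0.7000 = 0.4571
Terminal stock prices: S_u = 203, S_d = 105
Terminal payoffs (K − S): max(-93, 0) = 0, max(5, 0) = 5
Node 0 (S = 140): V_0 = 1/1.07·[0.4571·0.0000 + 0.5429·5.0000] = 2.5367

$2.54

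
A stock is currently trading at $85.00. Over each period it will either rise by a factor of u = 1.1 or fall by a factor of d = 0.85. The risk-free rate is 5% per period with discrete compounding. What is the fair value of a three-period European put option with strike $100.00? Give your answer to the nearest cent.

Risk-neutral probability p = (1 + 0.05 − 0.85)/(1.1 − 0.85) = 0.2000/0.2500 = 0.8000
Terminal stock prices: S_uuu = 113.1, S_uud = 87.42, S_udd = 67.55, S_ddd = 52.2
Terminal payoffs (K − S): max(-13.14, 0) = 0, max(12.58, 0) = 12.58, max(32.45, 0) = 32.45, max(47.8, 0) = 47.8
Node uu (S = 102.9): V_uu = 1/1.05·[0.8000·0.0000 + 0.2000·12.5775] = 2.3957
Node ud (S = 79.48): V_ud = 1/1.05·[0.8000·12.5775 + 0.2000·32.4462] = 15.7631
Node dd (S = 61.41): V_dd = 1/1.05·[0.8000·32.4462 + 0.2000·47.7994] = 33.8256
Node u (S = 93.5): V_u = 1/1.05·[0.8000·2.3957 + 0.2000·15.7631] = 4.8278
Node d (S = 72.25): V_d = 1/1.05·[0.8000·15.7631 + 0.2000·33.8256] = 18.4529
Node 0 (S = 85): V_0 = 1/1.05·[0.8000·4.8278 + 0.2000·18.4529] = 7.1932

$7.19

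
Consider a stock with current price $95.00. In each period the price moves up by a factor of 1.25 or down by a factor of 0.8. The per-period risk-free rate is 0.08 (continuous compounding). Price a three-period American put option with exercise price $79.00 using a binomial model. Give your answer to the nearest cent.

Risk-neutral probability p = (e^0.08 − 0.8)/(1.25 − 0.8) = 0.2833/0.4500 = 0.6295
Terminal stock prices: S_uuu = 185.5, S_uud = 118.8, S_udd = 76, S_ddd = 48.64
Terminal payoffs (K − S): max(-106.5, 0) = 0, max(-39.75, 0) = 0, max(3, 0) = 3, max(30.36, 0) = 30.36
Node uu (S = 148.4): continuation = e^(−0.08)·[0.6295·0.0000 + 0.3705·0.0000] = 0.0000; exercise value = 0.0000 ≤ continuation, so V_uu = 0.0000
Node ud (S = 95): continuation = e^(−0.08)·[0.6295·0.0000 + 0.3705·3.0000] = 1.0260; exercise value = 0.0000 ≤ continuation, so V_ud = 1.0260
Node dd (S = 60.8): continuation = e^(−0.08)·[0.6295·3.0000 + 0.3705·30.3600] = 12.1262; exercise value = 18.2000 > continuation, so V_dd = 18.2000 (exercise)
Node u (S = 118.8): continuation = e^(−0.08)·[0.6295·0.0000 + 0.3705·1.0260] = 0.3509; exercise value = 0.0000 ≤ continuation, so V_u = 0.3509
Node d (S = 76): continuation = e^(−0.08)·[0.6295·1.0260 + 0.3705·18.2000] = 6.8204; exercise value = 3.0000 ≤ continuation, so V_d = 6.8204
Node 0 (S = 95): continuation = e^(−0.08)·[0.6295·0.3509 + 0.3705·6.8204] = 2.5364; exercise value = 0.0000 ≤ continuation, so V_0 = 2.5364

$2.54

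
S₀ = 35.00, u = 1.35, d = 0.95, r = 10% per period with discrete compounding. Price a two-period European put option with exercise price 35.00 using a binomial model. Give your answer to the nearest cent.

1.10

Risk-neutral probability p = (1 + 0.1 − 0.95)/(1.35 − 0.95) = 0.1500/0.4000 = 0.3750
Terminal stock prices: S_uu = 63.79, S_ud = 44.89, S_dd = 31.59
Terminal payoffs (K − S): max(-28.79, 0) = 0, max(-9.887, 0) = 0, max(3.413, 0) = 3.413
Node u (S = 47.25): V_u = 1/1.1·[0.3750·0.0000 + 0.6250·0.0000] = 0.0000
Node d (S = 33.25): V_d = 1/1.1·[0.3750·0.0000 + 0.6250·3.4125] = 1.9389
Node 0 (S = 35): V_0 = 1/1.1·[0.3750·0.0000 + 0.6250·1.9389] = 1.1017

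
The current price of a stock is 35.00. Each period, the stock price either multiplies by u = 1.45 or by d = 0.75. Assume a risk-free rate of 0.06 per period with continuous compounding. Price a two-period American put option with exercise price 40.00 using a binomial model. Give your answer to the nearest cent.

Risk-neutral probability p = (e^0.06 − 0.75)/(1.45 − 0.75) = 0.3118/0.7000 = 0.4455
Terminal stock prices: S_uu = 73.59, S_ud = 38.06, S_dd = 19.69
Terminal payoffs (K − S): max(-33.59, 0) = 0, max(1.938, 0) = 1.938, max(20.31, 0) = 20.31
Node u (S = 50.75): continuation = e^(−0.06)·[0.4455·0.0000 + 0.5545·1.9375] = 1.0118; exercise value = 0.0000 ≤ continuation, so V_u = 1.0118
Node d (S = 26.25): continuation = e^(−0.06)·[0.4455·1.9375 + 0.5545·20.3125] = 11.4206; exercise value = 13.7500 > continuation, so V_d = 13.7500 (exercise)
Node 0 (S = 35): continuation = e^(−0.06)·[0.4455·1.0118 + 0.5545·13.7500] = 7.6051; exercise value = 5.0000 ≤ continuation, so V_0 = 7.6051

7.61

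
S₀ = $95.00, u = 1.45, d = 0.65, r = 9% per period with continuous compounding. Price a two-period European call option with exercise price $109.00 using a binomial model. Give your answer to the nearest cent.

$23.36

Risk-neutral probability p = (e^0.09 − 0.65)/(1.45 − 0.65) = 0.4442/0.8000 = 0.5552
Terminal stock prices: S_uu = 199.7, S_ud = 89.54, S_dd = 40.14
Terminal payoffs (S − K): max(90.74, 0) = 90.74, max(-19.46, 0) = 0, max(-68.86, 0) = 0
Node u (S = 137.8): V_u = e^(−0.09)·[0.5552·90.7375 + 0.4448·0.0000] = 46.0430
Node d (S = 61.75): V_d = e^(−0.09)·[0.5552·0.0000 + 0.4448·0.0000] = 0.0000
Node 0 (S = 95): V_0 = e^(−0.09)·[0.5552·46.0430 + 0.4448·0.0000] = 23.3636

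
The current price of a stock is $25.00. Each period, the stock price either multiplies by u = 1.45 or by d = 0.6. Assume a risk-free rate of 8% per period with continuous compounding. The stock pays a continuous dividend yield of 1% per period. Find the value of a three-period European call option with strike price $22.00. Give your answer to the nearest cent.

Per-period risk-free factor R = e^0.08 = 1.0833; dividend-adjusted growth = e^(0.08−0.01) = 1.0725.
Risk-neutral probability p = (1.0725 − 0.6)/(1.45 − 0.6) = 0.4725/0.8500 = 0.5559
Terminal stock prices: S_uuu = 76.22, S_uud = 31.54, S_udd = 13.05, S_ddd = 5.4
Terminal payoffs (S − K): max(54.22, 0) = 54.22, max(9.537, 0) = 9.537, max(-8.95, 0) = 0, max(-16.6, 0) = 0
Node uu (S = 52.56): V_uu = e^(−0.08)·[0.5559·54.2156 + 0.4441·9.5375] = 31.7309
Node ud (S = 21.75): V_ud = e^(−0.08)·[0.5559·9.5375 + 0.4441·0.0000] = 4.8942
Node dd (S = 9): V_dd = e^(−0.08)·[0.5559·0.0000 + 0.4441·0.0000] = 0.0000
Node u (S = 36.25): V_u = e^(−0.08)·[0.5559·31.7309 + 0.4441·4.8942] = 18.2893
Node d (S = 15): V_d = e^(−0.08)·[0.5559·4.8942 + 0.4441·0.0000] = 2.5115
Node 0 (S = 25): V_0 = e^(−0.08)·[0.5559·18.2893 + 0.4441·2.5115] = 10.4148

$10.41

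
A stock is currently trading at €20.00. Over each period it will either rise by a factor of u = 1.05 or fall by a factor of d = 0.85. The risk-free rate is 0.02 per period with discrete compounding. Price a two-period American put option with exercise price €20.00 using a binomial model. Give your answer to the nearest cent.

Risk-neutral probability p = (1 + 0.02 − 0.85)/(1.05 − 0.85) = 0.1700/0.2000 = 0.8500
Terminal stock prices: S_uu = 22.05, S_ud = 17.85, S_dd = 14.45
Terminal payoffs (K − S): max(-2.05, 0) = 0, max(2.15, 0) = 2.15, max(5.55, 0) = 5.55
Node u (S = 21): continuation = 1/1.02·[0.8500·0.0000 + 0.1500·2.1500] = 0.3162; exercise value = 0.0000 ≤ continuation, so V_u = 0.3162
Node d (S = 17): continuation = 1/1.02·[0.8500·2.1500 + 0.1500·5.5500] = 2.6078; exercise value = 3.0000 > continuation, so V_d = 3.0000 (exercise)
Node 0 (S = 20): continuation = 1/1.02·[0.8500·0.3162 + 0.1500·3.0000] = 0.7047; exercise value = 0.0000 ≤ continuation, so V_0 = 0.7047

€0.70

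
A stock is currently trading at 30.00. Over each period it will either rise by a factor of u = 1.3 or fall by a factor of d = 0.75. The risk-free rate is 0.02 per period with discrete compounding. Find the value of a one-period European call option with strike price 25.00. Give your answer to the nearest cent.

6.74

Risk-neutral probability p = (1 + 0.02 − 0.75)/(1.3 − 0.75) = 0.2700/0.5500 = 0.4909
Terminal stock prices: S_u = 39, S_d = 22.5
Terminal payoffs (S − K): max(14, 0) = 14, max(-2.5, 0) = 0
Node 0 (S = 30): V_0 = 1/1.02·[0.4909·14.0000 + 0.5091·0.0000] = 6.7380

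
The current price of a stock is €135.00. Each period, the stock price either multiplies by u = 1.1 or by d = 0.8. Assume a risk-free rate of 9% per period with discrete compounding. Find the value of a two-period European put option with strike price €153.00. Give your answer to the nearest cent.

Risk-neutral probability p = (1 + 0.09 − 0.8)/(1.1 − 0.8) = 0.2900/0.3000 = 0.9667
Terminal stock prices: S_uu = 163.4, S_ud = 118.8, S_dd = 86.4
Terminal payoffs (K − S): max(-10.35, 0) = 0, max(34.2, 0) = 34.2, max(66.6, 0) = 66.6
Node u (S = 148.5): V_u = 1/1.09·[0.9667·0.0000 + 0.0333·34.2000] = 1.0459
Node d (S = 108): V_d = 1/1.09·[0.9667·34.2000 + 0.0333·66.6000] = 32.3670
Node 0 (S = 135): V_0 = 1/1.09·[0.9667·1.0459 + 0.0333·32.3670] = 1.9173

€1.92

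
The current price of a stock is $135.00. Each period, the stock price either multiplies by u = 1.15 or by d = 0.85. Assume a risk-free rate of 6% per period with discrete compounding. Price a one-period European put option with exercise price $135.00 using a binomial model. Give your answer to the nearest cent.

Risk-neutral probability p = (1 + 0.06 − 0.85)/(1.15 − 0.85) = 0.2100/0.3000 = 0.7000
Terminal stock prices: S_u = 155.2, S_d = 114.8
Terminal payoffs (K − S): max(-20.25, 0) = 0, max(20.25, 0) = 20.25
Node 0 (S = 135): V_0 = 1/1.06·[0.7000·0.0000 + 0.3000·20.2500] = 5.7311

$5.73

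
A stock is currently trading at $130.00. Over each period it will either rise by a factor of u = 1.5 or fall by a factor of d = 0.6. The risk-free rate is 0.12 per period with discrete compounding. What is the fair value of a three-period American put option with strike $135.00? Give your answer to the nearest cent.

Risk-neutral probability p = (1 + 0.12 − 0.6)/(1.5 − 0.6) = 0.5200/0.9000 = 0.5778
Terminal stock prices: S_uuu = 438.8, S_uud = 175.5, S_udd = 70.2, S_ddd = 28.08
Terminal payoffs (K − S): max(-303.8, 0) = 0, max(-40.5, 0) = 0, max(64.8, 0) = 64.8, max(106.9, 0) = 106.9
Node uu (S = 292.5): continuation = 1/1.12·[0.5778·0.0000 + 0.4222·0.0000] = 0.0000; exercise value = 0.0000 ≤ continuation, so V_uu = 0.0000
Node ud (S = 117): continuation = 1/1.12·[0.5778·0.0000 + 0.4222·64.8000] = 24.4286; exercise value = 18.0000 ≤ continuation, so V_ud = 24.4286
Node dd (S = 46.8): continuation = 1/1.12·[0.5778·64.8000 + 0.4222·106.9200] = 73.7357; exercise value = 88.2000 > continuation, so V_dd = 88.2000 (exercise)
Node u (S = 195): continuation = 1/1.12·[0.5778·0.0000 + 0.4222·24.4286] = 9.2092; exercise value = 0.0000 ≤ continuation, so V_u = 9.2092
Node d (S = 78): continuation = 1/1.12·[0.5778·24.4286 + 0.4222·88.2000] = 45.8520; exercise value = 57.0000 > continuation, so V_d = 57.0000 (exercise)
Node 0 (S = 130): continuation = 1/1.12·[0.5778·9.2092 + 0.4222·57.0000] = 26.2389; exercise value = 5.0000 ≤ continuation, so V_0 = 26.2389

$26.24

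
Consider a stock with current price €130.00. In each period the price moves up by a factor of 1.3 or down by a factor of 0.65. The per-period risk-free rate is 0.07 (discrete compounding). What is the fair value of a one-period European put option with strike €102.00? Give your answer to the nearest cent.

Risk-neutral probability p = (1 + 0.07 − 0.65)/(1.3 − 0.65) = 0.4200/0.6500 = 0.6462
Terminal stock prices: S_u = 169, S_d = 84.5
Terminal payoffs (K − S): max(-67, 0) = 0, max(17.5, 0) = 17.5
Node 0 (S = 130): V_0 = 1/1.07·[0.6462·0.0000 + 0.3538·17.5000] = 5.7872

€5.79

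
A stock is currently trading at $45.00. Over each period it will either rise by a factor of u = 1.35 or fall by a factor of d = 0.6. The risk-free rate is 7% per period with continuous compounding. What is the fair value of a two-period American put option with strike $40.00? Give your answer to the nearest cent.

Risk-neutral probability p = (e^0.07 − 0.6)/(1.35 − 0.6) = 0.4725/0.7500 = 0.6300
Terminal stock prices: S_uu = 82.01, S_ud = 36.45, S_dd = 16.2
Terminal payoffs (K − S): max(-42.01, 0) = 0, max(3.55, 0) = 3.55, max(23.8, 0) = 23.8
Node u (S = 60.75): continuation = e^(−0.07)·[0.6300·0.0000 + 0.3700·3.5500] = 1.2247; exercise value = 0.0000 ≤ continuation, so V_u = 1.2247
Node d (S = 27): continuation = e^(−0.07)·[0.6300·3.5500 + 0.3700·23.8000] = 10.2958; exercise value = 13.0000 > continuation, so V_d = 13.0000 (exercise)
Node 0 (S = 45): continuation = e^(−0.07)·[0.6300·1.2247 + 0.3700·13.0000] = 5.2041; exercise value = 0.0000 ≤ continuation, so V_0 = 5.2041

$5.20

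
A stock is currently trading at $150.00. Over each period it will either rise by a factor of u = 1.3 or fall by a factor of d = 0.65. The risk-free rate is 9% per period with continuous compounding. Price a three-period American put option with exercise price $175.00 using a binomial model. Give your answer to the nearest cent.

Risk-neutral probability p = (e^0.09 − 0.65)/(1.3 − 0.65) = 0.4442/0.6500 = 0.6833
Terminal stock prices: S_uuu = 329.6, S_uud = 164.8, S_udd = 82.39, S_ddd = 41.19
Terminal payoffs (K − S): max(-154.6, 0) = 0, max(10.22, 0) = 10.22, max(92.61, 0) = 92.61, max(133.8, 0) = 133.8
Node uu (S = 253.5): continuation = e^(−0.09)·[0.6833·0.0000 + 0.3167·10.2250] = 2.9591; exercise value = 0.0000 ≤ continuation, so V_uu = 2.9591
Node ud (S = 126.8): continuation = e^(−0.09)·[0.6833·10.2250 + 0.3167·92.6125] = 33.1880; exercise value = 48.2500 > continuation, so V_ud = 48.2500 (exercise)
Node dd (S = 63.38): continuation = e^(−0.09)·[0.6833·92.6125 + 0.3167·133.8063] = 96.5630; exercise value = 111.6250 > continuation, so V_dd = 111.6250 (exercise)
Node u (S = 195): continuation = e^(−0.09)·[0.6833·2.9591 + 0.3167·48.2500] = 15.8117; exercise value = 0.0000 ≤ continuation, so V_u = 15.8117
Node d (S = 97.5): continuation = e^(−0.09)·[0.6833·48.2500 + 0.3167·111.6250] = 62.4380; exercise value = 77.5000 > continuation, so V_d = 77.5000 (exercise)
Node 0 (S = 150): continuation = e^(−0.09)·[0.6833·15.8117 + 0.3167·77.5000] = 32.3034; exercise value = 25.0000 ≤ continuation, so V_0 = 32.3034

$32.30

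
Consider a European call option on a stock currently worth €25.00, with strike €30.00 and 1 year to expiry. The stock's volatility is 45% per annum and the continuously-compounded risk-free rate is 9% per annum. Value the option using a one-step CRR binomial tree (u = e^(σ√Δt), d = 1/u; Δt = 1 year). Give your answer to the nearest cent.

CRR parameters: u = e^(σ√Δt) = e^(0.45·√1) = 1.5683, d = 1/u = 0.6376
Per-period rate: rΔt = 0.09·1 = 0.09, so R = e^0.09 = 1.0942
Risk-neutral probability p = (e^0.09 − 0.6376)/(1.5683 − 0.6376) = 0.4565/0.9307 = 0.4905
Terminal stock prices: S_u = 39.21, S_d = 15.94
Terminal payoffs (S − K): max(9.208, 0) = 9.208, max(-14.06, 0) = 0
Node 0 (S = 25): V_0 = e^(−0.09)·[0.4905·9.2078 + 0.5095·0.0000] = 4.1281

€4.13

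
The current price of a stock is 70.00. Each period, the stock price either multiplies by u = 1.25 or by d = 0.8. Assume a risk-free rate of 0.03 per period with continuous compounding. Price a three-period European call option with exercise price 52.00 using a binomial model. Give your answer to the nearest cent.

24.19

Risk-neutral probability p = (e^0.03 − 0.8)/(1.25 − 0.8) = 0.2305/0.4500 = 0.5121
Terminal stock prices: S_uuu = 136.7, S_uud = 87.5, S_udd = 56, S_ddd = 35.84
Terminal payoffs (S − K): max(84.72, 0) = 84.72, max(35.5, 0) = 35.5, max(4, 0) = 4, max(-16.16, 0) = 0
Node uu (S = 109.4): V_uu = e^(−0.03)·[0.5121·84.7188 + 0.4879·35.5000] = 58.9118
Node ud (S = 70): V_ud = e^(−0.03)·[0.5121·35.5000 + 0.4879·4.0000] = 19.5368
Node dd (S = 44.8): V_dd = e^(−0.03)·[0.5121·4.0000 + 0.4879·0.0000] = 1.9879
Node u (S = 87.5): V_u = e^(−0.03)·[0.5121·58.9118 + 0.4879·19.5368] = 38.5282
Node d (S = 56): V_d = e^(−0.03)·[0.5121·19.5368 + 0.4879·1.9879] = 10.6507
Node 0 (S = 70): V_0 = e^(−0.03)·[0.5121·38.5282 + 0.4879·10.6507] = 24.1907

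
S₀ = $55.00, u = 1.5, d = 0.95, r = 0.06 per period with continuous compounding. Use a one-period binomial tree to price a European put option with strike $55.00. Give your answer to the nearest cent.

Risk-neutral probability p = (e^0.06 − 0.95)/(1.5 − 0.95) = 0.1118/0.5500 = 0.2033
Terminal stock prices: S_u = 82.5, S_d = 52.25
Terminal payoffs (K − S): max(-27.5, 0) = 0, max(2.75, 0) = 2.75
Node 0 (S = 55): V_0 = e^(−0.06)·[0.2033·0.0000 + 0.7967·2.7500] = 2.0632

$2.06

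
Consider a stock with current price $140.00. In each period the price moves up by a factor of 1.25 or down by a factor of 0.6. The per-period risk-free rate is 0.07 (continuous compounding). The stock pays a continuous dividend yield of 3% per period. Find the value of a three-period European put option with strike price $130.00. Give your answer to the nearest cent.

Per-period risk-free factor R = e^0.07 = 1.0725; dividend-adjusted growth = e^(0.07−0.03) = 1.0408.
Risk-neutral probability p = (1.0408 − 0.6)/(1.25 − 0.6) = 0.4408/0.6500 = 0.6782
Terminal stock prices: S_uuu = 273.4, S_uud = 131.2, S_udd = 63, S_ddd = 30.24
Terminal payoffs (K − S): max(-143.4, 0) = 0, max(-1.25, 0) = 0, max(67, 0) = 67, max(99.76, 0) = 99.76
Node uu (S = 218.8): V_uu = e^(−0.07)·[0.6782·0.0000 + 0.3218·0.0000] = 0.0000
Node ud (S = 105): V_ud = e^(−0.07)·[0.6782·0.0000 + 0.3218·67.0000] = 20.1048
Node dd (S = 50.4): V_dd = e^(−0.07)·[0.6782·67.0000 + 0.3218·99.7600] = 72.3007
Node u (S = 175): V_u = e^(−0.07)·[0.6782·0.0000 + 0.3218·20.1048] = 6.0329
Node d (S = 84): V_d = e^(−0.07)·[0.6782·20.1048 + 0.3218·72.3007] = 34.4081
Node 0 (S = 140): V_0 = e^(−0.07)·[0.6782·6.0329 + 0.3218·34.4081] = 14.1396

$14.14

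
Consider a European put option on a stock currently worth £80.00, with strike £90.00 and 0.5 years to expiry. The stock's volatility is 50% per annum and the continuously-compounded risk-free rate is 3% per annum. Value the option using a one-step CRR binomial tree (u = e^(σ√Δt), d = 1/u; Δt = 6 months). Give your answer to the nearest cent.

CRR parameters: u = e^(σ√Δt) = e^(0.5·√0.5) = 1.4241, d = 1/u = 0.7022
Per-period rate: rΔt = 0.03·0.5 = 0.015, so R = e^0.015 = 1.0151
Risk-neutral probability p = (e^0.015 − 0.7022)/(1.4241 − 0.7022) = 0.3129/0.7219 = 0.4335
Terminal stock prices: S_u = 113.9, S_d = 56.18
Terminal payoffs (K − S): max(-23.93, 0) = 0, max(33.82, 0) = 33.82
Node 0 (S = 80): V_0 = e^(−0.015)·[0.4335·0.0000 + 0.5665·33.8249] = 18.8780

£18.88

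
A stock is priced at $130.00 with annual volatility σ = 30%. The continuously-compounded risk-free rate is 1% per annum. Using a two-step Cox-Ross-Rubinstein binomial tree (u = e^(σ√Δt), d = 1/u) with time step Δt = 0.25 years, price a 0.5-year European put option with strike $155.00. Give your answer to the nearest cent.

CRR parameters: u = e^(σ√Δt) = e^(0.3·√0.25) = 1.1618, d = 1/u = 0.8607
Per-period rate: rΔt = 0.01·0.25 = 0.0025, so R = e^0.0025 = 1.0025
Risk-neutral probability p = (e^0.0025 − 0.8607)/(1.1618 − 0.8607) = 0.1418/0.3011 = 0.4709
Terminal stock prices: S_uu = 175.5, S_ud = 130, S_dd = 96.31
Terminal payoffs (K − S): max(-20.48, 0) = 0, max(25, 0) = 25, max(58.69, 0) = 58.69
Node u (S = 151): V_u = e^(−0.0025)·[0.4709·0.0000 + 0.5291·25.0000] = 13.1949
Node d (S = 111.9): V_d = e^(−0.0025)·[0.4709·25.0000 + 0.5291·58.6936] = 42.7209
Node 0 (S = 130): V_0 = e^(−0.0025)·[0.4709·13.1949 + 0.5291·42.7209] = 28.7457

$28.75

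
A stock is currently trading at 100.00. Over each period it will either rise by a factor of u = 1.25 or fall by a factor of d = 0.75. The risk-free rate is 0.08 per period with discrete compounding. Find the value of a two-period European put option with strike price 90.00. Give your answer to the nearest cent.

Risk-neutral probability p = (1 + 0.08 − 0.75)/(1.25 − 0.75) = 0.3300/0.5000 = 0.6600
Terminal stock prices: S_uu = 156.2, S_ud = 93.75, S_dd = 56.25
Terminal payoffs (K − S): max(-66.25, 0) = 0, max(-3.75, 0) = 0, max(33.75, 0) = 33.75
Node u (S = 125): V_u = 1/1.08·[0.6600·0.0000 + 0.3400·0.0000] = 0.0000
Node d (S = 75): V_d = 1/1.08·[0.6600·0.0000 + 0.3400·33.7500] = 10.6250
Node 0 (S = 100): V_0 = 1/1.08·[0.6600·0.0000 + 0.3400·10.6250] = 3.3449

3.34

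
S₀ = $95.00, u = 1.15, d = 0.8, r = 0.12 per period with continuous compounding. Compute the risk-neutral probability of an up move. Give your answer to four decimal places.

Risk-neutral probability p = (e^0.12 − 0.8)/(1.15 − 0.8) = 0.3275/0.3500 = 0.9357

p = 0.9357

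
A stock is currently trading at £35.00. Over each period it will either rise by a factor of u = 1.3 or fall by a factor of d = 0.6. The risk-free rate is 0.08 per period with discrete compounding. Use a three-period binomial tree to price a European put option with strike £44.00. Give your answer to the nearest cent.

£8.35

Risk-neutral probability p = (1 + 0.08 − 0.6)/(1.3 − 0.6) = 0.4800/0.7000 = 0.6857
Terminal stock prices: S_uuu = 76.89, S_uud = 35.49, S_udd = 16.38, S_ddd = 7.56
Terminal payoffs (K − S): max(-32.89, 0) = 0, max(8.51, 0) = 8.51, max(27.62, 0) = 27.62, max(36.44, 0) = 36.44
Node uu (S = 59.15): V_uu = 1/1.08·[0.6857·0.0000 + 0.3143·8.5100] = 2.4765
Node ud (S = 27.3): V_ud = 1/1.08·[0.6857·8.5100 + 0.3143·27.6200] = 13.4407
Node dd (S = 12.6): V_dd = 1/1.08·[0.6857·27.6200 + 0.3143·36.4400] = 28.1407
Node u (S = 45.5): V_u = 1/1.08·[0.6857·2.4765 + 0.3143·13.4407] = 5.4837
Node d (S = 21): V_d = 1/1.08·[0.6857·13.4407 + 0.3143·28.1407] = 16.7229
Node 0 (S = 35): V_0 = 1/1.08·[0.6857·5.4837 + 0.3143·16.7229] = 8.3482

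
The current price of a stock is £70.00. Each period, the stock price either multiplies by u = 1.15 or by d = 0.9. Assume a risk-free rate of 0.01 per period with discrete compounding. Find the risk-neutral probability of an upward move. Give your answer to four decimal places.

p = 0.4400

Risk-neutral probability p = (1 + 0.01 − 0.9)/(1.15 − 0.9) = 0.1100/0.2500 = 0.4400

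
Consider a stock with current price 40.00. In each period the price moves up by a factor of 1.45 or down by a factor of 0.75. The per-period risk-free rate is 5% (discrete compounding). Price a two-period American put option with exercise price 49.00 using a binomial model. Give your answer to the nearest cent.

Risk-neutral probability p = (1 + 0.05 − 0.75)/(1.45 − 0.75) = 0.3000/0.7000 = 0.4286
Terminal stock prices: S_uu = 84.1, S_ud = 43.5, S_dd = 22.5
Terminal payoffs (K − S): max(-35.1, 0) = 0, max(5.5, 0) = 5.5, max(26.5, 0) = 26.5
Node u (S = 58): continuation = 1/1.05·[0.4286·0.0000 + 0.5714·5.5000] = 2.9932; exercise value = 0.0000 ≤ continuation, so V_u = 2.9932
Node d (S = 30): continuation = 1/1.05·[0.4286·5.5000 + 0.5714·26.5000] = 16.6667; exercise value = 19.0000 > continuation, so V_d = 19.0000 (exercise)
Node 0 (S = 40): continuation = 1/1.05·[0.4286·2.9932 + 0.5714·19.0000] = 11.5618; exercise value = 9.0000 ≤ continuation, so V_0 = 11.5618

11.56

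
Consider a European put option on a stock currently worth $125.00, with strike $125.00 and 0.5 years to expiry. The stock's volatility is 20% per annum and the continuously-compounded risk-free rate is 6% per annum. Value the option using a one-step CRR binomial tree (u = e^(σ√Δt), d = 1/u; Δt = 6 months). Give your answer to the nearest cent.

CRR parameters: u = e^(σ√Δt) = e^(0.2·√0.5) = 1.1519, d = 1/u = 0.8681
Per-period rate: rΔt = 0.06·0.5 = 0.03, so R = e^0.03 = 1.0305
Risk-neutral probability p = (e^0.03 − 0.8681)/(1.1519 − 0.8681) = 0.1623/0.2838 = 0.5720
Terminal stock prices: S_u = 144, S_d = 108.5
Terminal payoffs (K − S): max(-18.99, 0) = 0, max(16.48, 0) = 16.48
Node 0 (S = 125): V_0 = e^(−0.03)·[0.5720·0.0000 + 0.4280·16.4846] = 6.8466

$6.85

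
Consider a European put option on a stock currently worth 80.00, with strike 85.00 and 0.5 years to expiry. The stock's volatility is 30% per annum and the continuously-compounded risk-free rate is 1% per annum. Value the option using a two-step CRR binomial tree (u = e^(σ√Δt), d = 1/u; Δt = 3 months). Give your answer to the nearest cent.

9.65

CRR parameters: u = e^(σ√Δt) = e^(0.3·√0.25) = 1.1618, d = 1/u = 0.8607
Per-period rate: rΔt = 0.01·0.25 = 0.0025, so R = e^0.0025 = 1.0025
Risk-neutral probability p = (e^0.0025 − 0.8607)/(1.1618 − 0.8607) = 0.1418/0.3011 = 0.4709
Terminal stock prices: S_uu = 108, S_ud = 80, S_dd = 59.27
Terminal payoffs (K − S): max(-22.99, 0) = 0, max(5, 0) = 5, max(25.73, 0) = 25.73
Node u (S = 92.95): V_u = e^(−0.0025)·[0.4709·0.0000 + 0.5291·5.0000] = 2.6390
Node d (S = 68.86): V_d = e^(−0.0025)·[0.4709·5.0000 + 0.5291·25.7345] = 15.9311
Node 0 (S = 80): V_0 = e^(−0.0025)·[0.4709·2.6390 + 0.5291·15.9311] = 9.6479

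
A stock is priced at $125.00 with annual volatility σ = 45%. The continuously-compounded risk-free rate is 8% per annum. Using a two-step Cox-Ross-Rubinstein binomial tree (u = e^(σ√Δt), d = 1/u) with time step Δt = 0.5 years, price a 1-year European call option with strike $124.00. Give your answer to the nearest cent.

$24.74

CRR parameters: u = e^(σ√Δt) = e^(0.45·√0.5) = 1.3746, d = 1/u = 0.7275
Per-period rate: rΔt = 0.08·0.5 = 0.04, so R = e^0.04 = 1.0408
Risk-neutral probability p = (e^0.04 − 0.7275)/(1.3746 − 0.7275) = 0.3134/0.6472 = 0.4842
Terminal stock prices: S_uu = 236.2, S_ud = 125, S_dd = 66.15
Terminal payoffs (S − K): max(112.2, 0) = 112.2, max(1, 0) = 1, max(-57.85, 0) = 0
Node u (S = 171.8): V_u = e^(−0.04)·[0.4842·112.2073 + 0.5158·1.0000] = 52.6932
Node d (S = 90.93): V_d = e^(−0.04)·[0.4842·1.0000 + 0.5158·0.0000] = 0.4652
Node 0 (S = 125): V_0 = e^(−0.04)·[0.4842·52.6932 + 0.5158·0.4652] = 24.7428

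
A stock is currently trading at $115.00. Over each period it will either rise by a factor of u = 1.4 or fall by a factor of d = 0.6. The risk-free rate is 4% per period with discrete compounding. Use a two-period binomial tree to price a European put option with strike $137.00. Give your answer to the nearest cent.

$36.39

Risk-neutral probability p = (1 + 0.04 − 0.6)/(1.4 − 0.6) = 0.4400/0.8000 = 0.5500
Terminal stock prices: S_uu = 225.4, S_ud = 96.6, S_dd = 41.4
Terminal payoffs (K − S): max(-88.4, 0) = 0, max(40.4, 0) = 40.4, max(95.6, 0) = 95.6
Node u (S = 161): V_u = 1/1.04·[0.5500·0.0000 + 0.4500·40.4000] = 17.4808
Node d (S = 69): V_d = 1/1.04·[0.5500·40.4000 + 0.4500·95.6000] = 62.7308
Node 0 (S = 115): V_0 = 1/1.04·[0.5500·17.4808 + 0.4500·62.7308] = 36.3878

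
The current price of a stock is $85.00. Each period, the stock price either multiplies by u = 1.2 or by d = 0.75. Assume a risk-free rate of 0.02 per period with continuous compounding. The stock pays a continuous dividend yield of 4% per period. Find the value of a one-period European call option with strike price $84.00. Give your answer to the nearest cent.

$9.03

Per-period risk-free factor R = e^0.02 = 1.0202; dividend-adjusted growth = e^(0.02−0.04) = 0.9802.
Risk-neutral probability p = (0.9802 − 0.75)/(1.2 − 0.75) = 0.2302/0.4500 = 0.5116
Terminal stock prices: S_u = 102, S_d = 63.75
Terminal payoffs (S − K): max(18, 0) = 18, max(-20.25, 0) = 0
Node 0 (S = 85): V_0 = e^(−0.02)·[0.5116·18.0000 + 0.4884·0.0000] = 9.0256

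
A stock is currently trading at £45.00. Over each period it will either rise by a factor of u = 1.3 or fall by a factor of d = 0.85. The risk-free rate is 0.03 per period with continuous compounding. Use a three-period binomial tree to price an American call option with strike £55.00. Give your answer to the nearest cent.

Risk-neutral probability p = (e^0.03 − 0.85)/(1.3 − 0.85) = 0.1805/0.4500 = 0.4010
Terminal stock prices: S_uuu = 98.87, S_uud = 64.64, S_udd = 42.27, S_ddd = 27.64
Terminal payoffs (S − K): max(43.87, 0) = 43.87, max(9.643, 0) = 9.643, max(-12.73, 0) = 0, max(-27.36, 0) = 0
Node uu (S = 76.05): continuation = e^(−0.03)·[0.4010·43.8650 + 0.5990·9.6425] = 22.6755; exercise value = 21.0500 ≤ continuation, so V_uu = 22.6755
Node ud (S = 49.73): continuation = e^(−0.03)·[0.4010·9.6425 + 0.5990·0.0000] = 3.7525; exercise value = 0.0000 ≤ continuation, so V_ud = 3.7525
Node dd (S = 32.51): continuation = e^(−0.03)·[0.4010·0.0000 + 0.5990·0.0000] = 0.0000; exercise value = 0.0000 ≤ continuation, so V_dd = 0.0000
Node u (S = 58.5): continuation = e^(−0.03)·[0.4010·22.6755 + 0.5990·3.7525] = 11.0056; exercise value = 3.5000 ≤ continuation, so V_u = 11.0056
Node d (S = 38.25): continuation = e^(−0.03)·[0.4010·3.7525 + 0.5990·0.0000] = 1.4603; exercise value = 0.0000 ≤ continuation, so V_d = 1.4603
Node 0 (S = 45): continuation = e^(−0.03)·[0.4010·11.0056 + 0.5990·1.4603] = 5.1318; exercise value = 0.0000 ≤ continuation, so V_0 = 5.1318

£5.13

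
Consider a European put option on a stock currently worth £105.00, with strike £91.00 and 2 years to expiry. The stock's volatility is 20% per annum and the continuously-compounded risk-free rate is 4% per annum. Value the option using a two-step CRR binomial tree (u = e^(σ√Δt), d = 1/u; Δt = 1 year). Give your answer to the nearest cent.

CRR parameters: u = e^(σ√Δt) = e^(0.2·√1) = 1.2214, d = 1/u = 0.8187
Per-period rate: rΔt = 0.04·1 = 0.04, so R = e^0.04 = 1.0408
Risk-neutral probability p = (e^0.04 − 0.8187)/(1.2214 − 0.8187) = 0.2221/0.4027 = 0.5515
Terminal stock prices: S_uu = 156.6, S_ud = 105, S_dd = 70.38
Terminal payoffs (K − S): max(-65.64, 0) = 0, max(-14, 0) = 0, max(20.62, 0) = 20.62
Node u (S = 128.2): V_u = e^(−0.04)·[0.5515·0.0000 + 0.4485·0.0000] = 0.0000
Node d (S = 85.97): V_d = e^(−0.04)·[0.5515·0.0000 + 0.4485·20.6164] = 8.8836
Node 0 (S = 105): V_0 = e^(−0.04)·[0.5515·0.0000 + 0.4485·8.8836] = 3.8279

£3.83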